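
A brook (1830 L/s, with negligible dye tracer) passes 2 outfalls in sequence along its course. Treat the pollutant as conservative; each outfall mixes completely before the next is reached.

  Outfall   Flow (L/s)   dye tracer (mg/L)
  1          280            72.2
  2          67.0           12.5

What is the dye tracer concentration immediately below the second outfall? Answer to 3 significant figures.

Outfall 1: combined Q = 2110 L/s; C = (1830·0 + 280.0·72.20)/2110 = 9.581 mg/L.
Outfall 2: combined Q = 2177 L/s; C = (2110·9.581 + 67.00·12.50)/2177 = 9.671 mg/L.

9.67 mg/L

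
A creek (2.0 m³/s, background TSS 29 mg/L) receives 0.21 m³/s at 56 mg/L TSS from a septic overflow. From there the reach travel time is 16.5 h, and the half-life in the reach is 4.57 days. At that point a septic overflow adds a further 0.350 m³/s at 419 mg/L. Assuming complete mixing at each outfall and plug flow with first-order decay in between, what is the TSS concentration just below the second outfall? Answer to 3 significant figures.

81.8 mg/L

Mixed concentration C = ΣQC/ΣQ = (2.000·29.00 + 0.2100·56.00) / 2.210 = 69.76/2.210 = 31.57 mg/L; combined flow 2.210 m³/s.
Half-life 4.57 d → k = ln 2 / 4.57 = 0.1517 d⁻¹.
Decay over the reach: 31.57·exp(−kt) = 31.57·0.9010 = 28.44 mg/L.
At the second outfall, C = (2.210·28.44 + 0.3500·419.0) / (2.210 + 0.3500) = 81.84 mg/L.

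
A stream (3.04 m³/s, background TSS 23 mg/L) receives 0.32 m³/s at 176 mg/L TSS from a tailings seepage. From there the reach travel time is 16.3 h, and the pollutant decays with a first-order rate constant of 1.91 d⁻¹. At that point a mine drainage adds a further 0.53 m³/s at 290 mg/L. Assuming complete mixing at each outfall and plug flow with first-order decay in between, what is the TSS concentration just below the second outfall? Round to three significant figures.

Flow-weighted average: C = (3.040·23.00 + 0.3200·176.0) / 3.360 = 126.2/3.360 = 37.57 mg/L; combined flow 3.360 m³/s.
First-order decay: C = 37.57·exp(−k·t) = 37.57·0.2733 = 10.27 mg/L.
Second outfall: C = (3.360·10.27 + 0.5300·290.0)/3.890 = 48.38 mg/L.

48.4 mg/L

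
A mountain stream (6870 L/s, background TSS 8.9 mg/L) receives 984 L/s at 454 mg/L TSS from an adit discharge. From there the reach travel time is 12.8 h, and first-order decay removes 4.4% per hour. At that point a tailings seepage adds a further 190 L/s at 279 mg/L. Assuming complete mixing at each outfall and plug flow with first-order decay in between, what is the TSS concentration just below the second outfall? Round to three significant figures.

After mixing, C = (6870·8.900 + 984.0·454.0) / 7854 = 507900/7854 = 64.67 mg/L; combined flow 7854 L/s.
4.4%/h lost → k = −ln(1 − 0.044) = 0.04500 h⁻¹.
Applying C = C₀e^(−kt): 64.67 × 0.5622 = 36.35 mg/L.
Second outfall: C = (7854·36.35 + 190.0·279.0)/8044 = 42.08 mg/L.

42.1 mg/L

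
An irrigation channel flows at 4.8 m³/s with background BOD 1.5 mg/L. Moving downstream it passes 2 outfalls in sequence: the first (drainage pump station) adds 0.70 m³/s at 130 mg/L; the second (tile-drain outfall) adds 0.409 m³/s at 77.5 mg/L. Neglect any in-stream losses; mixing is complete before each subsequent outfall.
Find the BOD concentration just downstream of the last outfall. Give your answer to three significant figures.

After outfall 1: Q = 4.800 + 0.7000 = 5.500 m³/s; C = (4.800·1.500 + 0.7000·130.0)/5.500 = 17.85 mg/L.
After outfall 2: Q = 5.500 + 0.4090 = 5.909 m³/s; C = (5.500·17.85 + 0.4090·77.50)/5.909 = 21.98 mg/L.

22.0 mg/L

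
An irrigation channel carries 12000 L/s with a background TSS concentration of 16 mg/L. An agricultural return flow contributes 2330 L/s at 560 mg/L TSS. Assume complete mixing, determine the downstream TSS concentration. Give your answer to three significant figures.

104 mg/L

After mixing, C = (12000·16.00 + 2330·560.0) / 14330 = 1497000/14330 = 104.5 mg/L.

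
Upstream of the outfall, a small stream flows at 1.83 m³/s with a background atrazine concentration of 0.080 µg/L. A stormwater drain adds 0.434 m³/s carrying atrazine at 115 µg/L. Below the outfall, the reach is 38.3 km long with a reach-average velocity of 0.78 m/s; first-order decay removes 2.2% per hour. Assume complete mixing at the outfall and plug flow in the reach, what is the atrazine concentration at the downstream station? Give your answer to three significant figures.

16.3 µg/L

Flow-weighted average: C = (1.830·0.08000 + 0.4340·115.0) / 2.264 = 50.06/2.264 = 22.11 µg/L.
Travel time t = 38.3·1000 / 0.78 = 49100 s = 13.64 h.
2.2%/h lost → k = −ln(1 − 0.022) = 0.02225 h⁻¹.
First-order decay: C = 22.11·exp(−k·t) = 22.11·0.7383 = 16.32 µg/L.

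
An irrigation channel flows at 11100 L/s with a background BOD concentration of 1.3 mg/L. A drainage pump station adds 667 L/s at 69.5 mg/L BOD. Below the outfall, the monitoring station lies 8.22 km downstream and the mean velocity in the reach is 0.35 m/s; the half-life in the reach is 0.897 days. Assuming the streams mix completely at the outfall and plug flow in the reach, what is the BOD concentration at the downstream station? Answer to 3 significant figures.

4.19 mg/L

Mixed concentration C = ΣQC/ΣQ = (11100·1.300 + 667.0·69.50) / 11770 = 60790/11770 = 5.166 mg/L.
Travel time t = 8.22·1000 / 0.35 = 23490 s = 6.524 h.
Half-life 0.897 d → k = ln 2 / 0.897 = 0.7727 d⁻¹.
First-order decay: C = 5.166·exp(−k·t) = 5.166·0.8105 = 4.187 mg/L.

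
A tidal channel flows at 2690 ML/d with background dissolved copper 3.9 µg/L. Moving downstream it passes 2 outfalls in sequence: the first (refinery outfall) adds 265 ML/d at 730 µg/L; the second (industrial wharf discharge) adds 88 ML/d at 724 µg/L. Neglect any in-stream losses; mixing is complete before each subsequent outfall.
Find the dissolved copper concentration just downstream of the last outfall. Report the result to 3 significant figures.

Outfall 1: combined Q = 2955 ML/d; C = (2690·3.900 + 265.0·730.0)/2955 = 69.02 µg/L.
Outfall 2: combined Q = 3043 ML/d; C = (2955·69.02 + 88.00·724.0)/3043 = 87.96 µg/L.

88.0 µg/L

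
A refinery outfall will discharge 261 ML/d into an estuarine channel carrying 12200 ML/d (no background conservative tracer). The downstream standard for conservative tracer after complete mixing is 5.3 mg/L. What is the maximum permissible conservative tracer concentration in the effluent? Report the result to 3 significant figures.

At the limit, (Qr·Cr + Qe·Cₑ)/(Qr + Qe) = 5.3:
Cₑ = (12460·5.3 − 12200·0) / 261.0 = 253.0 mg/L.

253 mg/L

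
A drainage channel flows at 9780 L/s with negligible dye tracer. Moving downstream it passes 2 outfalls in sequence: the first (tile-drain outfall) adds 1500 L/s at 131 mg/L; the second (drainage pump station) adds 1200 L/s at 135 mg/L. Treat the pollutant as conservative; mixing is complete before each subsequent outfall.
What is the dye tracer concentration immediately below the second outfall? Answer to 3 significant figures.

After outfall 1: Q = 9780 + 1500 = 11280 L/s; C = (9780·0 + 1500·131.0)/11280 = 17.42 mg/L.
After outfall 2: Q = 11280 + 1200 = 12480 L/s; C = (11280·17.42 + 1200·135.0)/12480 = 28.73 mg/L.

28.7 mg/L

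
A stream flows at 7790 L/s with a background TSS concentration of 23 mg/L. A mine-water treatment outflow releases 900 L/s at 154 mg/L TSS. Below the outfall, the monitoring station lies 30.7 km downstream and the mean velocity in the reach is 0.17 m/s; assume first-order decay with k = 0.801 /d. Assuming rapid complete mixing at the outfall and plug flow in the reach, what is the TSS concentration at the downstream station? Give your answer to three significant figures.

After mixing, C = (7790·23.00 + 900.0·154.0) / 8690 = 317800/8690 = 36.57 mg/L.
Travel time t = 30.7·1000 / 0.17 = 180600 s = 50.16 h.
After decay, C = 36.57 × e^(−kt) = 36.57 × 0.1875 = 6.855 mg/L.

6.85 mg/L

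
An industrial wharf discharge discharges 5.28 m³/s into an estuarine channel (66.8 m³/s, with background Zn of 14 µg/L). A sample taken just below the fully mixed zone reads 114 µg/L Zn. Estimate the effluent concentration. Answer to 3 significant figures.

Mass balance: 66.80·14.00 + 5.280·Cₑ = 72.08·114.0
→ Cₑ = (72.08·114.0 − 66.80·14.00) / 5.280 = 1379 µg/L.

1380 µg/L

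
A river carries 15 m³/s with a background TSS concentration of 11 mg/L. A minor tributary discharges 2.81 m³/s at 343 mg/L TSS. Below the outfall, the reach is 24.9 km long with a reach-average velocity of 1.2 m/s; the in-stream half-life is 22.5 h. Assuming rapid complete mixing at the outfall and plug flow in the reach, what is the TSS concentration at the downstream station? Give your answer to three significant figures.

After mixing, C = (15.00·11.00 + 2.810·343.0) / 17.81 = 1129/17.81 = 63.38 mg/L.
Travel time t = 24.9·1000 / 1.2 = 20750 s = 5.764 h.
Half-life 22.5 h → k = ln 2 / 22.5 = 0.03081 h⁻¹ = 0.7394 d⁻¹.
First-order decay: C = 63.38·exp(−k·t) = 63.38·0.8373 = 53.07 mg/L.

53.1 mg/L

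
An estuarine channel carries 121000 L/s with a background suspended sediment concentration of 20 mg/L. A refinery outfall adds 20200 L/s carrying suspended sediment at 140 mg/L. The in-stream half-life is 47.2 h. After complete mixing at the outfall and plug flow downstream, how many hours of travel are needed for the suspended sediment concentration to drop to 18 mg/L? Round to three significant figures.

Mixed concentration C = ΣQC/ΣQ = (121000·20.00 + 20200·140.0) / 141200 = 5248000/141200 = 37.17 mg/L.
Half-life 47.2 h → k = ln 2 / 47.2 = 0.01469 h⁻¹ = 0.3524 d⁻¹.
37.17·exp(−k·t) = 18 → t = ln(37.17/18)/k = 177700 s = 49.37 h.

49.4 h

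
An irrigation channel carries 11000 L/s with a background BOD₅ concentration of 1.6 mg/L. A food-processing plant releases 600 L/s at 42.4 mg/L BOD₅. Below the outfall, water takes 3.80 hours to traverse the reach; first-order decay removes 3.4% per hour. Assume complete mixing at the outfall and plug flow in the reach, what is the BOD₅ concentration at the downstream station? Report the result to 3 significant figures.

Mass balance: C = (11000·1.600 + 600.0·42.40) / 11600 = 43040/11600 = 3.710 mg/L.
3.4%/h lost → k = −ln(1 − 0.034) = 0.03459 h⁻¹.
Decay over the reach: 3.710·exp(−kt) = 3.710·0.8768 = 3.253 mg/L.

3.25 mg/L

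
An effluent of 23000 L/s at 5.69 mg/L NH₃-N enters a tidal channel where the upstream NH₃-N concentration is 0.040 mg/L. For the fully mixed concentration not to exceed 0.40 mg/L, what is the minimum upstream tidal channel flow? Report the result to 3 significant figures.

Set C_mix = 0.40: (Q·0.04000 + 23000·5.690) / (Q + 23000) = 0.40
→ Q = 23000·(5.690 − 0.40)/(0.40 − 0.04000) = 338000 L/s.

338000 L/s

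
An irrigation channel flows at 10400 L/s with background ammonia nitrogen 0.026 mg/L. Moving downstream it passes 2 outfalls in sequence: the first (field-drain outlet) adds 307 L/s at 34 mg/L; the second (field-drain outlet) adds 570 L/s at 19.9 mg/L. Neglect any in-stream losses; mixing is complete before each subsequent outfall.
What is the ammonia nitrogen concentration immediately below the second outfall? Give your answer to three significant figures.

1.96 mg/L

Below outfall 1: Q → 10710 L/s, C = (10400·0.02600 + 307.0·34.00)/10710 = 1.000 mg/L.
Below outfall 2: Q → 11280 L/s, C = (10710·1.000 + 570.0·19.90)/11280 = 1.955 mg/L.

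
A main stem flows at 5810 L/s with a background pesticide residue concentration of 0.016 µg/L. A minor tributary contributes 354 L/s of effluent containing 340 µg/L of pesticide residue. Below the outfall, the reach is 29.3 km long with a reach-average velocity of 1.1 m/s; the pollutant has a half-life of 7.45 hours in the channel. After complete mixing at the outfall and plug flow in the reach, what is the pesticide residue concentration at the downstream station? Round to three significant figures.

9.82 µg/L

Mass balance: C = (5810·0.01600 + 354.0·340.0) / 6164 = 120500/6164 = 19.54 µg/L.
Travel time t = 29.3·1000 / 1.1 = 26640 s = 7.399 h.
Half-life 7.45 h → k = ln 2 / 7.45 = 0.09304 h⁻¹ = 2.233 d⁻¹.
Applying C = C₀e^(−kt): 19.54 × 0.5024 = 9.817 µg/L.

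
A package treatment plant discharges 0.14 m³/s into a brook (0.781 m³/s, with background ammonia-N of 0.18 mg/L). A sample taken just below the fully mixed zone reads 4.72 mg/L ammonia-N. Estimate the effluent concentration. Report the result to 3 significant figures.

30.0 mg/L

Mass balance: 0.7810·0.1800 + 0.1400·Cₑ = 0.9210·4.720
→ Cₑ = (0.9210·4.720 − 0.7810·0.1800) / 0.1400 = 30.05 mg/L.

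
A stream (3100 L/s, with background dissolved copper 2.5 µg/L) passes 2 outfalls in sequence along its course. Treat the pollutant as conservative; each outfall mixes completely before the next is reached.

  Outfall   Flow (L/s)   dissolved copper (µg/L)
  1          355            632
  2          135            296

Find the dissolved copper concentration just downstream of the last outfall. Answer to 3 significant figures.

Outfall 1: combined Q = 3455 L/s; C = (3100·2.500 + 355.0·632.0)/3455 = 67.18 µg/L.
Outfall 2: combined Q = 3590 L/s; C = (3455·67.18 + 135.0·296.0)/3590 = 75.79 µg/L.

75.8 µg/L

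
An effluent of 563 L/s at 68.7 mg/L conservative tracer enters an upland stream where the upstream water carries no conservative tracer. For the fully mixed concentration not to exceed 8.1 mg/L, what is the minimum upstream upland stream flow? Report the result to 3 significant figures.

4210 L/s

Set C_mix = 8.1: (Q·0 + 563.0·68.70) / (Q + 563.0) = 8.1
→ Q = 563.0·(68.70 − 8.1)/(8.1 − 0) = 4212 L/s.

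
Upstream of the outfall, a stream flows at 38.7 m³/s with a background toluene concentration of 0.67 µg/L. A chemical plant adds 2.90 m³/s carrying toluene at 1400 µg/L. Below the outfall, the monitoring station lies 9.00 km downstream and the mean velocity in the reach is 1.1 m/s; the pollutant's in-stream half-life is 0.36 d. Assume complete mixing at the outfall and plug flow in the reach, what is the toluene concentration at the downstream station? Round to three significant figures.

Conservation of mass: C = (38.70·0.6700 + 2.900·1400) / 41.60 = 4086/41.60 = 98.22 µg/L.
Travel time t = 9.00·1000 / 1.1 = 8182 s = 2.273 h.
Half-life 0.36 d → k = ln 2 / 0.36 = 1.925 d⁻¹.
First-order decay: C = 98.22·exp(−k·t) = 98.22·0.8333 = 81.85 µg/L.

81.8 µg/L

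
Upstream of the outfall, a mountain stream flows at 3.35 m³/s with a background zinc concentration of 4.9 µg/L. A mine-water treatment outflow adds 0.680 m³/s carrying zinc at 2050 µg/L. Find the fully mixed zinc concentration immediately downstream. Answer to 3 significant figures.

350 µg/L

Conservation of mass: C = (3.350·4.900 + 0.6800·2050) / 4.030 = 1410/4.030 = 350.0 µg/L.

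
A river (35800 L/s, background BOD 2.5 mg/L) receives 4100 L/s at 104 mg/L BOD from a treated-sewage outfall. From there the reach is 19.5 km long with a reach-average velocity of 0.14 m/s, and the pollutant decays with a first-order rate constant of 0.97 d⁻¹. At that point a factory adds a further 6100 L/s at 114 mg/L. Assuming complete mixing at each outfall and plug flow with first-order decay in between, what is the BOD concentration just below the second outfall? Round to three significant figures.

Mass balance: C = (35800·2.500 + 4100·104.0) / 39900 = 515900/39900 = 12.93 mg/L; combined flow 39900 L/s.
Travel time t = 19.5·1000 / 0.14 = 139300 s = 38.69 h.
Applying C = C₀e^(−kt): 12.93 × 0.2094 = 2.707 mg/L.
At the second outfall, C = (39900·2.707 + 6100·114.0) / (39900 + 6100) = 17.47 mg/L.

17.5 mg/L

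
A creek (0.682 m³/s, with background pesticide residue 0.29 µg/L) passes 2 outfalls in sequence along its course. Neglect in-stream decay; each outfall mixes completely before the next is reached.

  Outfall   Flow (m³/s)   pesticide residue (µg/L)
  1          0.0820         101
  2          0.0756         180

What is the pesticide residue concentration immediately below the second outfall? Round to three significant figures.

After outfall 1: Q = 0.6820 + 0.08200 = 0.7640 m³/s; C = (0.6820·0.2900 + 0.08200·101.0)/0.7640 = 11.10 µg/L.
After outfall 2: Q = 0.7640 + 0.07560 = 0.8396 m³/s; C = (0.7640·11.10 + 0.07560·180.0)/0.8396 = 26.31 µg/L.

26.3 µg/L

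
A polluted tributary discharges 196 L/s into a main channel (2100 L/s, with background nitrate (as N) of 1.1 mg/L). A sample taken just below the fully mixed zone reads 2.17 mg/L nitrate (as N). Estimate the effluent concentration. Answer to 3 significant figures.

Mass balance: 2100·1.100 + 196.0·Cₑ = 2296·2.170
→ Cₑ = (2296·2.170 − 2100·1.100) / 196.0 = 13.63 mg/L.

13.6 mg/L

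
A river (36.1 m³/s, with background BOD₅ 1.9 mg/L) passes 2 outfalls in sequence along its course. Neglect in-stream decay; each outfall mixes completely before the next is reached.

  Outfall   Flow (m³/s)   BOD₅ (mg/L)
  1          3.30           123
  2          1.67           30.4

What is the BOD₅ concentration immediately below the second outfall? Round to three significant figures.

Outfall 1: combined Q = 39.40 m³/s; C = (36.10·1.900 + 3.300·123.0)/39.40 = 12.04 mg/L.
Outfall 2: combined Q = 41.07 m³/s; C = (39.40·12.04 + 1.670·30.40)/41.07 = 12.79 mg/L.

12.8 mg/L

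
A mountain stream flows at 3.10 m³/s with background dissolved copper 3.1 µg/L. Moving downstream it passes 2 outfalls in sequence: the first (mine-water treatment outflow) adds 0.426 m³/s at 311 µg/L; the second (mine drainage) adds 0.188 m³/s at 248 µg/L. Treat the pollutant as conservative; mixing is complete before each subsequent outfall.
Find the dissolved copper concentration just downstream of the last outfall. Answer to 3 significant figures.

After outfall 1: Q = 3.100 + 0.4260 = 3.526 m³/s; C = (3.100·3.100 + 0.4260·311.0)/3.526 = 40.30 µg/L.
After outfall 2: Q = 3.526 + 0.1880 = 3.714 m³/s; C = (3.526·40.30 + 0.1880·248.0)/3.714 = 50.81 µg/L.

50.8 µg/L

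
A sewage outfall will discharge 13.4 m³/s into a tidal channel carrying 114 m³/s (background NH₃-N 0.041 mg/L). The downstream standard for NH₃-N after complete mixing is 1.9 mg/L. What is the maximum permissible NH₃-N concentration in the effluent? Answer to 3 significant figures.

17.7 mg/L

At the limit, (Qr·Cr + Qe·Cₑ)/(Qr + Qe) = 1.9:
Cₑ = (127.4·1.9 − 114.0·0.04100) / 13.40 = 17.72 mg/L.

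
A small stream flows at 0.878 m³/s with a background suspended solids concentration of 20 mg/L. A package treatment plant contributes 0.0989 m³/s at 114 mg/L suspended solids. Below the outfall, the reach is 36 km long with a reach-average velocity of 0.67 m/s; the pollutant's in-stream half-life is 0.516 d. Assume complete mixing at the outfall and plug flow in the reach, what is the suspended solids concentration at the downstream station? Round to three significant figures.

12.8 mg/L

Mixed concentration C = ΣQC/ΣQ = (0.8780·20.00 + 0.09890·114.0) / 0.9769 = 28.83/0.9769 = 29.52 mg/L.
Travel time t = 36·1000 / 0.67 = 53730 s = 14.93 h.
Half-life 0.516 d → k = ln 2 / 0.516 = 1.343 d⁻¹.
After decay, C = 29.52 × e^(−kt) = 29.52 × 0.4337 = 12.80 mg/L.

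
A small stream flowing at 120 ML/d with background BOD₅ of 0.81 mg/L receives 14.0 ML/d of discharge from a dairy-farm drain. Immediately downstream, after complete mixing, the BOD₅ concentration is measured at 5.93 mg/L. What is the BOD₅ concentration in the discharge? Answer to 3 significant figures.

49.8 mg/L

Mass balance: 120.0·0.8100 + 14.00·Cₑ = 134.0·5.930
→ Cₑ = (134.0·5.930 − 120.0·0.8100) / 14.00 = 49.82 mg/L.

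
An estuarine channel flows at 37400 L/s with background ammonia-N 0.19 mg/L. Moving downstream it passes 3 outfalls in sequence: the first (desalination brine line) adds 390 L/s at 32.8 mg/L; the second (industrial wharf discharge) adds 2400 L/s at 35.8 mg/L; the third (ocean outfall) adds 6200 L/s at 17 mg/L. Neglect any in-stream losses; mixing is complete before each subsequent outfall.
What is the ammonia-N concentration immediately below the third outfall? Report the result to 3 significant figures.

4.55 mg/L

Outfall 1: combined Q = 37790 L/s; C = (37400·0.1900 + 390.0·32.80)/37790 = 0.5265 mg/L.
Outfall 2: combined Q = 40190 L/s; C = (37790·0.5265 + 2400·35.80)/40190 = 2.633 mg/L.
Outfall 3: combined Q = 46390 L/s; C = (40190·2.633 + 6200·17.00)/46390 = 4.553 mg/L.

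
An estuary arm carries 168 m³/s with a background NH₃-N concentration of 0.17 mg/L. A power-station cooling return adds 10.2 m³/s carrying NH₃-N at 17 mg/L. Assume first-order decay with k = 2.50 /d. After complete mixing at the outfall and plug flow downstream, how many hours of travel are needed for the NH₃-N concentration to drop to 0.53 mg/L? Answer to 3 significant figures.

Conservation of mass: C = (168.0·0.1700 + 10.20·17.00) / 178.2 = 202.0/178.2 = 1.133 mg/L.
1.133·exp(−k·t) = 0.53 → t = ln(1.133/0.53)/k = 26270 s = 7.296 h.

7.30 h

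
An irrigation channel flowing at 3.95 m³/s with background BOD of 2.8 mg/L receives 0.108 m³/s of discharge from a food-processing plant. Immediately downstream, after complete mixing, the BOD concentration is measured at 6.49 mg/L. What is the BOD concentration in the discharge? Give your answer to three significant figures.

141 mg/L

Mass balance: 3.950·2.800 + 0.1080·Cₑ = 4.058·6.490
→ Cₑ = (4.058·6.490 − 3.950·2.800) / 0.1080 = 141.4 mg/L.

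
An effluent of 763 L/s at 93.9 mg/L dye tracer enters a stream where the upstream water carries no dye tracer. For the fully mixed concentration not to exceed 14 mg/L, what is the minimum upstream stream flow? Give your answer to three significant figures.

4350 L/s

Set C_mix = 14: (Q·0 + 763.0·93.90) / (Q + 763.0) = 14
→ Q = 763.0·(93.90 − 14)/(14 − 0) = 4355 L/s.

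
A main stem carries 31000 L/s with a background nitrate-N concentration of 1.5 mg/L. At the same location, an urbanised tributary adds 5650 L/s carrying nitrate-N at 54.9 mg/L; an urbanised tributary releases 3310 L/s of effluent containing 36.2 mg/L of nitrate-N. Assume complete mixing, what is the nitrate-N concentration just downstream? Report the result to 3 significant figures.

11.9 mg/L

Conservation of mass: C = (31000·1.500 + 5650·54.90 + 3310·36.20) / 39960 = 476500/39960 = 11.92 mg/L.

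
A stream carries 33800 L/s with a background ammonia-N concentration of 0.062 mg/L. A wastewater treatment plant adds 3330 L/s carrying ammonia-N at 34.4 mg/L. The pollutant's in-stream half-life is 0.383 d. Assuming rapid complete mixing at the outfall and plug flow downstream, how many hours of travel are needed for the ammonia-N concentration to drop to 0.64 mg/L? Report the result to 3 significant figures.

21.1 h

Flow-weighted average: C = (33800·0.06200 + 3330·34.40) / 37130 = 116600/37130 = 3.142 mg/L.
Half-life 0.383 d → k = ln 2 / 0.383 = 1.810 d⁻¹.
3.142·exp(−k·t) = 0.64 → t = ln(3.142/0.64)/k = 75960 s = 21.10 h.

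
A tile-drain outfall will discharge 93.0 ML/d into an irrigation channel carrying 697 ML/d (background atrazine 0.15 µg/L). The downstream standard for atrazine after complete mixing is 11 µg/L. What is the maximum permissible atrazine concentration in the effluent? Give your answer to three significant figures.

92.3 µg/L

At the limit, (Qr·Cr + Qe·Cₑ)/(Qr + Qe) = 11:
Cₑ = (790.0·11 − 697.0·0.1500) / 93.00 = 92.32 µg/L.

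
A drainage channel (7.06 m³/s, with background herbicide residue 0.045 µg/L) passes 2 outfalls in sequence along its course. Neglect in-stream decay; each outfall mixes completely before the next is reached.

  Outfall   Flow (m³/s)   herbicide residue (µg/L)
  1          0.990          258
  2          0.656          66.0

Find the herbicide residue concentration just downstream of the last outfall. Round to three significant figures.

Below outfall 1: Q → 8.050 m³/s, C = (7.060·0.04500 + 0.9900·258.0)/8.050 = 31.77 µg/L.
Below outfall 2: Q → 8.706 m³/s, C = (8.050·31.77 + 0.6560·66.00)/8.706 = 34.35 µg/L.

34.3 µg/L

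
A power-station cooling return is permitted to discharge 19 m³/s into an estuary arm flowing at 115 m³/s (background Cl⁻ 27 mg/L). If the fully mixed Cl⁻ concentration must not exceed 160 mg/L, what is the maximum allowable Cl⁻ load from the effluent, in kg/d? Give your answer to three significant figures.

Mass balance at the limit: 115.0·27.00 + 19.00·Cₑ = 134.0·160 → Cₑ = 965.0 mg/L.
Load = 19.00 m³/s × 965.0 g/m³ × 86 400 s/d = 1584000 kg/d.

1580000 kg/d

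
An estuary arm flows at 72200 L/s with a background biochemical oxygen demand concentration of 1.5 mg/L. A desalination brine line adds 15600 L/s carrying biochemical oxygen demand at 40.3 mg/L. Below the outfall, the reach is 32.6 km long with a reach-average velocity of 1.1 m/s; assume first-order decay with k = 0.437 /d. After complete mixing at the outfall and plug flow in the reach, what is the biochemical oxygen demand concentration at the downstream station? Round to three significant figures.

Mass balance: C = (72200·1.500 + 15600·40.30) / 87800 = 737000/87800 = 8.394 mg/L.
Travel time t = 32.6·1000 / 1.1 = 29640 s = 8.232 h.
Applying C = C₀e^(−kt): 8.394 × 0.8608 = 7.225 mg/L.

7.23 mg/L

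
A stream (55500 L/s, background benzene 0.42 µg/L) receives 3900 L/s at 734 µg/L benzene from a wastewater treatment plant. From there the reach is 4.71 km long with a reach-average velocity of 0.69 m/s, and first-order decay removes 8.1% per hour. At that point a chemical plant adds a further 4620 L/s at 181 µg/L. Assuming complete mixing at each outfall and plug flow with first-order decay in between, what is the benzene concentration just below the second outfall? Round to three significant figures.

Conservation of mass: C = (55500·0.4200 + 3900·734.0) / 59400 = 2886000/59400 = 48.58 µg/L; combined flow 59400 L/s.
Travel time t = 4.71·1000 / 0.69 = 6826 s = 1.896 h.
8.1%/h lost → k = −ln(1 − 0.081) = 0.08447 h⁻¹.
Applying C = C₀e^(−kt): 48.58 × 0.8520 = 41.39 µg/L.
At the second outfall, C = (59400·41.39 + 4620·181.0) / (59400 + 4620) = 51.47 µg/L.

51.5 µg/L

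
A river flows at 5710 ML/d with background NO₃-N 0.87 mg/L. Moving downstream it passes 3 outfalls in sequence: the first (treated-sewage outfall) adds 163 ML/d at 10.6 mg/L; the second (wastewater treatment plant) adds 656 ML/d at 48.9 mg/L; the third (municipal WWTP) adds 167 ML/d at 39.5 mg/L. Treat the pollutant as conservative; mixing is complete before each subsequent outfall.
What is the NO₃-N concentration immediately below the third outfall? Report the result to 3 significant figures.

6.78 mg/L

After outfall 1: Q = 5710 + 163.0 = 5873 ML/d; C = (5710·0.8700 + 163.0·10.60)/5873 = 1.140 mg/L.
After outfall 2: Q = 5873 + 656.0 = 6529 ML/d; C = (5873·1.140 + 656.0·48.90)/6529 = 5.939 mg/L.
After outfall 3: Q = 6529 + 167.0 = 6696 ML/d; C = (6529·5.939 + 167.0·39.50)/6696 = 6.776 mg/L.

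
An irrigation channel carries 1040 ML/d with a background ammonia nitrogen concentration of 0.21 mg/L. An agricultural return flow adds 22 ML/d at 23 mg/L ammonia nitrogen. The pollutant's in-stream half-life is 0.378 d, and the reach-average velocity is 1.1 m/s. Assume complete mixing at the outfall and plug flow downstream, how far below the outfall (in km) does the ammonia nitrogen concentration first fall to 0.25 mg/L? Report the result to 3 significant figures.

52.0 km

Conservation of mass: C = (1040·0.2100 + 22.00·23.00) / 1062 = 724.4/1062 = 0.6821 mg/L.
Half-life 0.378 d → k = ln 2 / 0.378 = 1.834 d⁻¹.
Set 0.6821·exp(−k·t) = 0.25 → t = ln(0.6821/0.25)/k = 47290 s = 13.14 h.
Distance = v·t = 1.1·47290 = 52020 m = 52.02 km.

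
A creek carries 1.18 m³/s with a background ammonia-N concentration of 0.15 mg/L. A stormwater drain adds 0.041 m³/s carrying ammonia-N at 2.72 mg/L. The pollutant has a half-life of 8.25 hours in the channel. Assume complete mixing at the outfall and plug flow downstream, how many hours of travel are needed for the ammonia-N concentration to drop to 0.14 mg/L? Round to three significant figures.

Mass balance: C = (1.180·0.1500 + 0.04100·2.720) / 1.221 = 0.2885/1.221 = 0.2363 mg/L.
Half-life 8.25 h → k = ln 2 / 8.25 = 0.08402 h⁻¹ = 2.016 d⁻¹.
0.2363·exp(−k·t) = 0.14 → t = ln(0.2363/0.14)/k = 22430 s = 6.230 h.

6.23 h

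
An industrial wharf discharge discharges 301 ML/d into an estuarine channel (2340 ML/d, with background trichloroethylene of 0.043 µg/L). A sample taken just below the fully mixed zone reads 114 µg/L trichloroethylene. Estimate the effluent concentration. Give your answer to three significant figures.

1000 µg/L

Mass balance: 2340·0.04300 + 301.0·Cₑ = 2641·114.0
→ Cₑ = (2641·114.0 − 2340·0.04300) / 301.0 = 999.9 µg/L.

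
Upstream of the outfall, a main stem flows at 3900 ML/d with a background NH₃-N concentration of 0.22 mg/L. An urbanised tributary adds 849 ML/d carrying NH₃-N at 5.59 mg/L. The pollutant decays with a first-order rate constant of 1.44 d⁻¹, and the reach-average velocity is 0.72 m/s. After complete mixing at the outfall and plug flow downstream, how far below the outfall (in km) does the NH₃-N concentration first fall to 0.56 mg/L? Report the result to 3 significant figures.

Conservation of mass: C = (3900·0.2200 + 849.0·5.590) / 4749 = 5604/4749 = 1.180 mg/L.
Set 1.180·exp(−k·t) = 0.56 → t = ln(1.180/0.56)/k = 44720 s = 12.42 h.
Distance = v·t = 0.72·44720 = 32200 m = 32.20 km.

32.2 km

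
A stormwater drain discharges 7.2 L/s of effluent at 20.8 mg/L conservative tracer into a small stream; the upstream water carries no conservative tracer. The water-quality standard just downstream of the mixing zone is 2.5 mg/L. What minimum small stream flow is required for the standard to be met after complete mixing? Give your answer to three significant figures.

52.7 L/s

Set C_mix = 2.5: (Q·0 + 7.200·20.80) / (Q + 7.200) = 2.5
→ Q = 7.200·(20.80 − 2.5)/(2.5 − 0) = 52.70 L/s.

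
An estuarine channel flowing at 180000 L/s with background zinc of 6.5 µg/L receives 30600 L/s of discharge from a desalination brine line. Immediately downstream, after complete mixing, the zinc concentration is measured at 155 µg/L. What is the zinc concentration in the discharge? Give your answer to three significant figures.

Mass balance: 180000·6.500 + 30600·Cₑ = 210600·155.0
→ Cₑ = (210600·155.0 − 180000·6.500) / 30600 = 1029 µg/L.

1030 µg/L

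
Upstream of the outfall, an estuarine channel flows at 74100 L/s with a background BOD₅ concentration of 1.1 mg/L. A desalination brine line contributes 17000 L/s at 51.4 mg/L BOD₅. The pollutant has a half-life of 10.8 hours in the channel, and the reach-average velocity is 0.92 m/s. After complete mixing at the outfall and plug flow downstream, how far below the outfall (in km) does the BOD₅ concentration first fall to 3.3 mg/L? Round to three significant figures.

59.7 km

Conservation of mass: C = (74100·1.100 + 17000·51.40) / 91100 = 955300/91100 = 10.49 mg/L.
Half-life 10.8 h → k = ln 2 / 10.8 = 0.06418 h⁻¹ = 1.540 d⁻¹.
Set 10.49·exp(−k·t) = 3.3 → t = ln(10.49/3.3)/k = 64850 s = 18.01 h.
Distance = v·t = 0.92·64850 = 59660 m = 59.66 km.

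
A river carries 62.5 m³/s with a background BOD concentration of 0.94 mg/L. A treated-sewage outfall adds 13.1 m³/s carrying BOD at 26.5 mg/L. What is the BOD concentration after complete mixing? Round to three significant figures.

5.37 mg/L

Mass balance: C = (62.50·0.9400 + 13.10·26.50) / 75.60 = 405.9/75.60 = 5.369 mg/L.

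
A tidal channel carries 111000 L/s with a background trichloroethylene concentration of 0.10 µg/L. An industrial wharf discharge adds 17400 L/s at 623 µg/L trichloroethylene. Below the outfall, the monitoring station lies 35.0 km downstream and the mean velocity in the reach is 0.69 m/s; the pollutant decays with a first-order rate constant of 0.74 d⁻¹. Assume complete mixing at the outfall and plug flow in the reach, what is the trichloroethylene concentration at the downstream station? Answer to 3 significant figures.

54.7 µg/L

Conservation of mass: C = (111000·0.1000 + 17400·623.0) / 128400 = 10850000/128400 = 84.51 µg/L.
Travel time t = 35.0·1000 / 0.69 = 50720 s = 14.09 h.
Applying C = C₀e^(−kt): 84.51 × 0.6476 = 54.73 µg/L.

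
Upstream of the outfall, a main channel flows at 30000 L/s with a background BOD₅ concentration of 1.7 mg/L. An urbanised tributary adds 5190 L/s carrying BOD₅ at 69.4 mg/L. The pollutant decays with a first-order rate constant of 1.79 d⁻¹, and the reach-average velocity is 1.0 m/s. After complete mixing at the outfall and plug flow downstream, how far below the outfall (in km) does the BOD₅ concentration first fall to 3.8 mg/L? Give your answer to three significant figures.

Mixed concentration C = ΣQC/ΣQ = (30000·1.700 + 5190·69.40) / 35190 = 411200/35190 = 11.68 mg/L.
Set 11.68·exp(−k·t) = 3.8 → t = ln(11.68/3.8)/k = 54220 s = 15.06 h.
Distance = v·t = 1.0·54220 = 54220 m = 54.22 km.

54.2 km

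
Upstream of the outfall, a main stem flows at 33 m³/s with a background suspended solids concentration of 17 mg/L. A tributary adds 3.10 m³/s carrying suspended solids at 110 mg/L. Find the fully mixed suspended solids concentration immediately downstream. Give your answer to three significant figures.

25.0 mg/L

Mixed concentration C = ΣQC/ΣQ = (33.00·17.00 + 3.100·110.0) / 36.10 = 902.0/36.10 = 24.99 mg/L.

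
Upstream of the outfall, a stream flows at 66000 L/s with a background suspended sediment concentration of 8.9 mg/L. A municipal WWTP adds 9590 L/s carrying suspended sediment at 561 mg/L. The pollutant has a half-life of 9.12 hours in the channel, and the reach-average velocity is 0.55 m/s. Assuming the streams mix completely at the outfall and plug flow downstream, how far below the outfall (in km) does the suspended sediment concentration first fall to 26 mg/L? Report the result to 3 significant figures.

28.9 km

Mixed concentration C = ΣQC/ΣQ = (66000·8.900 + 9590·561.0) / 75590 = 5967000/75590 = 78.94 mg/L.
Half-life 9.12 h → k = ln 2 / 9.12 = 0.07600 h⁻¹ = 1.824 d⁻¹.
Set 78.94·exp(−k·t) = 26 → t = ln(78.94/26)/k = 52610 s = 14.61 h.
Distance = v·t = 0.55·52610 = 28930 m = 28.93 km.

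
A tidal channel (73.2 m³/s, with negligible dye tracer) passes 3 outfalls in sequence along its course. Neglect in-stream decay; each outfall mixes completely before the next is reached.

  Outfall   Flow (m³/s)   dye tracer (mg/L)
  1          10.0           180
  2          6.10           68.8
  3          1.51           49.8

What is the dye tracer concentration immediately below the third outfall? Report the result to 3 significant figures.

Outfall 1: combined Q = 83.20 m³/s; C = (73.20·0 + 10.00·180.0)/83.20 = 21.63 mg/L.
Outfall 2: combined Q = 89.30 m³/s; C = (83.20·21.63 + 6.100·68.80)/89.30 = 24.86 mg/L.
Outfall 3: combined Q = 90.81 m³/s; C = (89.30·24.86 + 1.510·49.80)/90.81 = 25.27 mg/L.

25.3 mg/L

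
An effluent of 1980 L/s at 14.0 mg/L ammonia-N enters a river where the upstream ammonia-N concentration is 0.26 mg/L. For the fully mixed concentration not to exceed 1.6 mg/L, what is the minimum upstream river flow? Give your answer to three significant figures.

Set C_mix = 1.6: (Q·0.2600 + 1980·14.00) / (Q + 1980) = 1.6
→ Q = 1980·(14.00 − 1.6)/(1.6 − 0.2600) = 18320 L/s.

18300 L/s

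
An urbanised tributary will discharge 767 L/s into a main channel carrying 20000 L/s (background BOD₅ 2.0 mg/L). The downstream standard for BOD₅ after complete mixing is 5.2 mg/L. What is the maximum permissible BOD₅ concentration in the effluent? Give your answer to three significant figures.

At the limit, (Qr·Cr + Qe·Cₑ)/(Qr + Qe) = 5.2:
Cₑ = (20770·5.2 − 20000·2.000) / 767.0 = 88.64 mg/L.

88.6 mg/L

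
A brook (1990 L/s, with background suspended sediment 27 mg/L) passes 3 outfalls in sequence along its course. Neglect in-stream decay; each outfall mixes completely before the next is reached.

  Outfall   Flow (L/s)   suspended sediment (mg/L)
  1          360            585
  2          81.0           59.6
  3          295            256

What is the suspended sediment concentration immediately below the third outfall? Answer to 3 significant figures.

Below outfall 1: Q → 2350 L/s, C = (1990·27.00 + 360.0·585.0)/2350 = 112.5 mg/L.
Below outfall 2: Q → 2431 L/s, C = (2350·112.5 + 81.00·59.60)/2431 = 110.7 mg/L.
Below outfall 3: Q → 2726 L/s, C = (2431·110.7 + 295.0·256.0)/2726 = 126.4 mg/L.

126 mg/L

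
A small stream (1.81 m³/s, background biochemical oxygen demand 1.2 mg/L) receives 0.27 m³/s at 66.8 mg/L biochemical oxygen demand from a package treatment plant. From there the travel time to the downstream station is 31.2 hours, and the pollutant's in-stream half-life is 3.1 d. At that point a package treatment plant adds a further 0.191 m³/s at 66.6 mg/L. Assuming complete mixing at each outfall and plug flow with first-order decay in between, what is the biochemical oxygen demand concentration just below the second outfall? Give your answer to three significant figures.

Mixed concentration C = ΣQC/ΣQ = (1.810·1.200 + 0.2700·66.80) / 2.080 = 20.21/2.080 = 9.715 mg/L; combined flow 2.080 m³/s.
Half-life 3.1 d → k = ln 2 / 3.1 = 0.2236 d⁻¹.
First-order decay: C = 9.715·exp(−k·t) = 9.715·0.7478 = 7.265 mg/L.
At the second outfall, C = (2.080·7.265 + 0.1910·66.60) / (2.080 + 0.1910) = 12.26 mg/L.

12.3 mg/L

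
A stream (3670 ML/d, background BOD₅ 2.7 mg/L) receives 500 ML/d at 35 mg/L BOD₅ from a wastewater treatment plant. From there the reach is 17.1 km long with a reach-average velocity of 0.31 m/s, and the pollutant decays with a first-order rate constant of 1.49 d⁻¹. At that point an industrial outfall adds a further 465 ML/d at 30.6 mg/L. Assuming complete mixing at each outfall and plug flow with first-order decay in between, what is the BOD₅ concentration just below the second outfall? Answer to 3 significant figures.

After mixing, C = (3670·2.700 + 500.0·35.00) / 4170 = 27410/4170 = 6.573 mg/L; combined flow 4170 ML/d.
Travel time t = 17.1·1000 / 0.31 = 55160 s = 15.32 h.
After decay, C = 6.573 × e^(−kt) = 6.573 × 0.3862 = 2.539 mg/L.
At the second outfall, C = (4170·2.539 + 465.0·30.60) / (4170 + 465.0) = 5.354 mg/L.

5.35 mg/L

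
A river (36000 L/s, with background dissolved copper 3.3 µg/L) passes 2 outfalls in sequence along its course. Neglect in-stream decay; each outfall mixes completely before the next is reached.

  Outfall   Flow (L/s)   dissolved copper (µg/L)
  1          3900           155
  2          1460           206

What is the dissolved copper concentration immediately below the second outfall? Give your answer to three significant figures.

After outfall 1: Q = 36000 + 3900 = 39900 L/s; C = (36000·3.300 + 3900·155.0)/39900 = 18.13 µg/L.
After outfall 2: Q = 39900 + 1460 = 41360 L/s; C = (39900·18.13 + 1460·206.0)/41360 = 24.76 µg/L.

24.8 µg/L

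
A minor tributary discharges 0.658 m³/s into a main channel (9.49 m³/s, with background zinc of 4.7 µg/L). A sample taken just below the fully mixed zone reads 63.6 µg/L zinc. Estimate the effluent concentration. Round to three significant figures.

Mass balance: 9.490·4.700 + 0.6580·Cₑ = 10.15·63.60
→ Cₑ = (10.15·63.60 − 9.490·4.700) / 0.6580 = 913.1 µg/L.

913 µg/L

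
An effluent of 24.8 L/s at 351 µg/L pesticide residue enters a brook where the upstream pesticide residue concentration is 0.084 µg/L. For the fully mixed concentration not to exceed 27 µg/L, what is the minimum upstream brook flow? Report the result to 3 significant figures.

299 L/s

Set C_mix = 27: (Q·0.08400 + 24.80·351.0) / (Q + 24.80) = 27
→ Q = 24.80·(351.0 − 27)/(27 − 0.08400) = 298.5 L/s.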